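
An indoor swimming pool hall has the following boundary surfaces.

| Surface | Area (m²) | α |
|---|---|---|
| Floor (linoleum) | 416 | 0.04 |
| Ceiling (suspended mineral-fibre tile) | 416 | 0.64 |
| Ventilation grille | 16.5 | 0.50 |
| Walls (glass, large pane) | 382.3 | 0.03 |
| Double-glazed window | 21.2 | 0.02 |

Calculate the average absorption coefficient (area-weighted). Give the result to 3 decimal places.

Total surface area S = 1252.0 m².
A = 416*0.04 + 416*0.64 + 16.5*0.50 + 382.3*0.03 + 21.2*0.02 = 303.023 sabins.
ᾱ = 303.023 / 1252.0 = 0.242.

0.242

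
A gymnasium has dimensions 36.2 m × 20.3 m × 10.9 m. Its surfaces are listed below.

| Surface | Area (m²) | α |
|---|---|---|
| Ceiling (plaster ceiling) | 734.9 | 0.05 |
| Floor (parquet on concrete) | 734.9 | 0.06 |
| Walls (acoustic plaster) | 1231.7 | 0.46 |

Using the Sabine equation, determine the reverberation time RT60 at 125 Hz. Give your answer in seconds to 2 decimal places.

1.99 s

A = Σ Sᵢαᵢ = 734.9×0.05 + 734.9×0.06 + 1231.7×0.46 = 647.421 sabins.
Room volume: 8009.974 m³.
T = 0.161 V/A = 0.161·8009.974/647.421 = 1.99 s.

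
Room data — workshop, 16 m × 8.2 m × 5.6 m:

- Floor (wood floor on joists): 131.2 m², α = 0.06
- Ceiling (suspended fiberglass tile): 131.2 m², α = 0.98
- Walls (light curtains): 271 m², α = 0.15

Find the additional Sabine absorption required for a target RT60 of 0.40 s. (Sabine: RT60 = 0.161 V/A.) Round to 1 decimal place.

118.6 sabins

Summing Sᵢαᵢ: 7.872 + 128.576 + 40.650 → A₁ = 177.098 sabins.
V = 734.72 m³. Required absorption A₂ = 0.161 × 734.72 / 0.40 = 295.725 sabins.
Shortfall: 295.725 − 177.098 = 118.6 sabins.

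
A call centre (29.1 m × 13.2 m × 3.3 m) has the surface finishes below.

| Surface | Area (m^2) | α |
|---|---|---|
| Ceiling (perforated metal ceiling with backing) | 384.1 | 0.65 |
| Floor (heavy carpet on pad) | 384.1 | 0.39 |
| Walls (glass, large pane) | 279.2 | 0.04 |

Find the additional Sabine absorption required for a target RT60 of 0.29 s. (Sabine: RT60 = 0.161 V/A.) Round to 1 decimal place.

293.1 sabins

Equivalent absorption area: A₁ = 384.1*0.65 + 384.1*0.39 + 279.2*0.04 = 410.632 m^2.
For T = 0.29 s, need A₂ = 0.161·V/T = 0.161·1267.596/0.29 = 703.734 sabins.
Shortfall: 703.734 − 410.632 = 293.1 sabins.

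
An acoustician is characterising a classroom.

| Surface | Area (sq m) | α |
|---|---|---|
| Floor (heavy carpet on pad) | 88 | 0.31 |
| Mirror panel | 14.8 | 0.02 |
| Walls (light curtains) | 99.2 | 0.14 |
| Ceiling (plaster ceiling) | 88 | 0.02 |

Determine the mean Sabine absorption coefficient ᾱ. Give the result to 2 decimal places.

0.15

S = Σ Sᵢ = 88 + 14.8 + 99.2 + 88 = 290.0 sq m.
Σ(Sᵢαᵢ) = 88·0.31 + 14.8·0.02 + 99.2·0.14 + 88·0.02 = 43.224.
ᾱ = 43.224 / 290.0 = 0.15.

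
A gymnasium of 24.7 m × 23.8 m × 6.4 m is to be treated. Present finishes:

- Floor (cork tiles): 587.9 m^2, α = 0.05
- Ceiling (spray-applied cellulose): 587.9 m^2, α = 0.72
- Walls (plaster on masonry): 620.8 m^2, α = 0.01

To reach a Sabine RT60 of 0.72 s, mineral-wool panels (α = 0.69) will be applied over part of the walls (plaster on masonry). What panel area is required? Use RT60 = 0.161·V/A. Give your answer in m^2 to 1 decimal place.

Equivalent absorption area: A₁ = 587.9*0.05 + 587.9*0.72 + 620.8*0.01 = 458.891 m^2.
Required A₂ = 0.161·3762.304/0.72 = 841.293 sabins.
ΔA needed = 841.293 − 458.891 = 382.402 sabins.
Each m^2 of panel replacing the walls (plaster on masonry) adds (0.69 − 0.01) = 0.68 sabins.
Panel area = 382.402 / 0.68 = 562.4 m^2.

562.4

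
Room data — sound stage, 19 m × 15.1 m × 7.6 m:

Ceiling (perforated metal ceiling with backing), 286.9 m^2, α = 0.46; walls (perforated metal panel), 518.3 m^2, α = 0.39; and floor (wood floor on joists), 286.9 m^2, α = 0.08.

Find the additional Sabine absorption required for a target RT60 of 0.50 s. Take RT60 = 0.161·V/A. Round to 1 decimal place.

345.0 sabins

A₁ = Σ Sᵢαᵢ = 286.9·0.46 + 518.3·0.39 + 286.9·0.08 = 357.063 sabins.
For T = 0.50 s, need A₂ = 0.161·V/T = 0.161·2180.44/0.50 = 702.102 sabins.
Additional absorption ΔA = 702.102 − 357.063 = 345.0 sabins.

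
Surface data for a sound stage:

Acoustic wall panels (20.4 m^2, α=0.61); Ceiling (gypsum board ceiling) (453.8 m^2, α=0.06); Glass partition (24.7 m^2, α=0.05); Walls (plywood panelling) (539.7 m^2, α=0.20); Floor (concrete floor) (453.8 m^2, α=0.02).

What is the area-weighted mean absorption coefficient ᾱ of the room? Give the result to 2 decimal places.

0.11

Total surface area S = 1492.4 m^2.
A = 20.4×0.61 + 453.8×0.06 + 24.7×0.05 + 539.7×0.20 + 453.8×0.02 = 157.923 sabins.
ᾱ = 157.923 / 1492.4 = 0.11.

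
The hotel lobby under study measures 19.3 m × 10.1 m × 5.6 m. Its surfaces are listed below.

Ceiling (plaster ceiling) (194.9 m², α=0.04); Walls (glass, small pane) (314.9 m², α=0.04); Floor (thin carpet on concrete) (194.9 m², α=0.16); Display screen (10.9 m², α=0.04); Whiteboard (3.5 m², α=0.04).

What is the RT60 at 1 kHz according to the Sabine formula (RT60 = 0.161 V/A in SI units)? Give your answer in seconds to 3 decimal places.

A = Σ Sᵢαᵢ = 194.9·0.04 + 314.9·0.04 + 194.9·0.16 + 10.9·0.04 + 3.5·0.04 = 52.152 sabins.
V = 19.3·10.1·5.6 = 1091.608 m³.
T = 0.161 V/A = 0.161·1091.608/52.152 = 3.370 s.

3.370 seconds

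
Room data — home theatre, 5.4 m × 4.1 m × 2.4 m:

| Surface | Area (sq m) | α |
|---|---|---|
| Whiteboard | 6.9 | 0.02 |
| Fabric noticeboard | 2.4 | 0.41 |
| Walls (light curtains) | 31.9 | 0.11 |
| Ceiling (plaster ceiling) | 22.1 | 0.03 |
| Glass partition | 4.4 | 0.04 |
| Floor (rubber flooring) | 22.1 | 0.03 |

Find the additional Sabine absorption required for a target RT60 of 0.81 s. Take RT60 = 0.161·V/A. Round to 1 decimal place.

4.4 sabins

Equivalent absorption area: A₁ = 6.9·0.02 + 2.4·0.41 + 31.9·0.11 + 22.1·0.03 + 4.4·0.04 + 22.1·0.03 = 6.133 sq m.
For T = 0.81 s, need A₂ = 0.161·V/T = 0.161·53.136/0.81 = 10.562 sabins.
Shortfall: 10.562 − 6.133 = 4.4 sabins.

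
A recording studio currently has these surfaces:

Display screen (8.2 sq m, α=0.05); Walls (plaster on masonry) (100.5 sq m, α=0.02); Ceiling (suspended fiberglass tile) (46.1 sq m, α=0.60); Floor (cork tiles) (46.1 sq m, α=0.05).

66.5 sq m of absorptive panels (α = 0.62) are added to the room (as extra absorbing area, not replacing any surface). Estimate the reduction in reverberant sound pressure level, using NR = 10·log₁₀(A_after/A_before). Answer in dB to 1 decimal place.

3.6 dB

A_before = Σ Sᵢαᵢ = 8.2*0.05 + 100.5*0.02 + 46.1*0.60 + 46.1*0.05 = 32.385 sabins.
Treatment contributes 66.5·0.62 = 41.230 sabins.
New total A_after = 73.615 sabins.
Reduction = 10 log₁₀(A_after/A_before) = 10 log₁₀(2.2731) = 3.6 dB.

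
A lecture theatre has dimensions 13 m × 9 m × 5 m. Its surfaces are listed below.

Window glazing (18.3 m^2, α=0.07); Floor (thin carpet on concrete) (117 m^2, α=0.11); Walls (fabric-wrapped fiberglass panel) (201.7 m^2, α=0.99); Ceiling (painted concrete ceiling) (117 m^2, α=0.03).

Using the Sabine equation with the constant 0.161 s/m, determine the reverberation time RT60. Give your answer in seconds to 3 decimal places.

Summing Sᵢαᵢ: 1.281 + 12.870 + 199.683 + 3.510 → A = 217.344 sabins.
V = 13·9·5 = 585 m³.
RT60 = 0.161 · V / A = 0.161 × 585 / 217.344 = 0.433 s.

0.433 s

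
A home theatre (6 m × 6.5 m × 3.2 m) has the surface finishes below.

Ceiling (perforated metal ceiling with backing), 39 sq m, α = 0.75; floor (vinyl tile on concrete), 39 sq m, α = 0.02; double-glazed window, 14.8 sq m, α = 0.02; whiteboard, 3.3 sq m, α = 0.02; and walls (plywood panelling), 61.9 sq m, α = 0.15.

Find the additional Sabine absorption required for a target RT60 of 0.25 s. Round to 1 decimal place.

40.7 sabins

Total absorption A₁ = 39×0.75 + 39×0.02 + 14.8×0.02 + 3.3×0.02 + 61.9×0.15
  = 29.250 + 0.780 + 0.296 + 0.066 + 9.285 = 39.677 sq m sabins.
Target A₂ = 0.161·124.8/0.25 = 80.371 sabins (V = 124.8 m³).
Additional absorption ΔA = 80.371 − 39.677 = 40.7 sabins.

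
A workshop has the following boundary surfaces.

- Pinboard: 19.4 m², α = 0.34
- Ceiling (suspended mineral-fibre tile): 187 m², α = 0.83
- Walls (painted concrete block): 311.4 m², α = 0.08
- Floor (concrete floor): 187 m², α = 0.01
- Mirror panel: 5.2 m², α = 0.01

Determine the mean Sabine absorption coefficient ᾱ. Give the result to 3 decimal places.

0.266

Total surface area S = 710.0 m².
Weighted sum Σ Sα = 188.640.
ᾱ = A/S = 0.266.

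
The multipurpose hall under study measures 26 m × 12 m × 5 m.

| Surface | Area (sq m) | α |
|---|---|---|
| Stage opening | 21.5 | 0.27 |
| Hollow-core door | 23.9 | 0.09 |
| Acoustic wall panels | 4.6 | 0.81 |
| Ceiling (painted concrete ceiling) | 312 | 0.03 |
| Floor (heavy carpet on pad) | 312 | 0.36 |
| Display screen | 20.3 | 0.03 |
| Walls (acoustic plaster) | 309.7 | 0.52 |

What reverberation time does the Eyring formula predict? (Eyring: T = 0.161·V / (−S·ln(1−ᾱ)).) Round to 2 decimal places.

S = Σ Sᵢ = 1004.0 sq m.
Σ(Sᵢαᵢ) = 21.5·0.27 + 23.9·0.09 + 4.6·0.81 + 312·0.03 + 312·0.36 + 20.3·0.03 + 309.7·0.52 = 295.015.
ᾱ = 295.015 / 1004.0 = 0.2938.
Eyring denominator: −S ln(1−ᾱ) = 349.248.
V = 26 × 12 × 5 = 1560 m³.
T = 0.161·V/[−S·ln(1−ᾱ)] = 0.161·1560/349.248 = 0.72 s.

0.72 seconds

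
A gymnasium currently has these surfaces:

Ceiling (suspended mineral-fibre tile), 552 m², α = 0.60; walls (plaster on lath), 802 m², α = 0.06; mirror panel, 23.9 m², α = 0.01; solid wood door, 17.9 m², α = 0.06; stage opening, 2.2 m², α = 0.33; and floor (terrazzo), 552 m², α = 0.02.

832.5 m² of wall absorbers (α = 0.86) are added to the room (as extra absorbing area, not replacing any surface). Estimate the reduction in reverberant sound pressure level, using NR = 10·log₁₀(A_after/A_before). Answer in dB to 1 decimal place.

4.5 dB

Summing Sᵢαᵢ: 331.200 + 48.120 + 0.239 + 1.074 + 0.726 + 11.040 → A_before = 392.399 sabins.
Added absorption = 832.5 × 0.86 = 715.950 sabins.
A_after = 392.399 + 715.950 = 1108.349 sabins.
Reduction = 10 log₁₀(A_after/A_before) = 10 log₁₀(2.8245) = 4.5 dB.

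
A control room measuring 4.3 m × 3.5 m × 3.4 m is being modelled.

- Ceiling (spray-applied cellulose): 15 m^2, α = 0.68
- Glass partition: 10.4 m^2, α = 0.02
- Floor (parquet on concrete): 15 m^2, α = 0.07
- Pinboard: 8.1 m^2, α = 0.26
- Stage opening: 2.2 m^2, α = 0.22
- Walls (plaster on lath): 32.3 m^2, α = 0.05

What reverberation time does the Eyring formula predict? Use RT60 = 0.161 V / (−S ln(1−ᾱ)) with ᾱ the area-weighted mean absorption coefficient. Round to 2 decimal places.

Total surface area S = 15 + 10.4 + 15 + 8.1 + 2.2 + 32.3 = 83.0 m^2.
Absorption A = 15×0.68 + 10.4×0.02 + 15×0.07 + 8.1×0.26 + 2.2×0.22 + 32.3×0.05 = 15.663 sabins.
Mean coefficient ᾱ = A/S = 0.1887.
−S·ln(1−ᾱ) = −83.0 × ln(1 − 0.1887) = 17.357.
V = 4.3 × 3.5 × 3.4 = 51.17 m³.
T = 0.161·V/[−S·ln(1−ᾱ)] = 0.161·51.17/17.357 = 0.47 s.

0.47 seconds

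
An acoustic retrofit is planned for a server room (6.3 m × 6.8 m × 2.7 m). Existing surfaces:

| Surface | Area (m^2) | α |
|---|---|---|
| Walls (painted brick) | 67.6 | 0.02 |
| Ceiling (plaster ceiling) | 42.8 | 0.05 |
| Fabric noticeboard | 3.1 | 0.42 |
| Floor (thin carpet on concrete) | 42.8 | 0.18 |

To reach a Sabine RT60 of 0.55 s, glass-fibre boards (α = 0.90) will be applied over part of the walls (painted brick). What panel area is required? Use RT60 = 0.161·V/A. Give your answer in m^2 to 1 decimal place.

24.3

Summing Sᵢαᵢ: 1.352 + 2.140 + 1.302 + 7.704 → A₁ = 12.498 sabins.
Required A₂ = 0.161·115.668/0.55 = 33.859 sabins.
ΔA needed = 33.859 − 12.498 = 21.361 sabins.
Each m^2 of panel replacing the walls (painted brick) adds (0.90 − 0.02) = 0.88 sabins.
Area = ΔA/Δα = 21.361/0.88 = 24.3 m^2.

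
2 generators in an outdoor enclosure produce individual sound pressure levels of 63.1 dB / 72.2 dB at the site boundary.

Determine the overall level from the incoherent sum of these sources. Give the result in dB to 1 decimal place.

Σ 10^(Lᵢ/10) = 1.864e+07.
Combined level = 10 log₁₀(1.864e+07) = 72.7 dB.

72.7 dB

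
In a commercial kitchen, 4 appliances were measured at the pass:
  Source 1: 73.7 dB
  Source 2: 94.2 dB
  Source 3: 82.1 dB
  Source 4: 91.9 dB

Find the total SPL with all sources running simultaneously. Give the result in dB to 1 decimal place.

96.4 dB

Sum in the linear (power) domain: Σ 10^(Lᵢ/10) = 10^(73.7/10) + 10^(94.2/10) + 10^(82.1/10) + 10^(91.9/10) = 4.365e+09.
L_total = 10·log₁₀(4.365e+09) = 96.4 dB.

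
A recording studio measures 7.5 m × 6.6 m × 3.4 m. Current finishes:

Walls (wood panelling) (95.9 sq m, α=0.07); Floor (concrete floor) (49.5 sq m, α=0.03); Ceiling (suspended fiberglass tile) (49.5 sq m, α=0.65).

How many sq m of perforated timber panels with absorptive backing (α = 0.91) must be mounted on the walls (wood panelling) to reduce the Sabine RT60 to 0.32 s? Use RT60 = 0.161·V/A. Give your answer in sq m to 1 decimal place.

52.7

Total absorption A₁ = 95.9·0.07 + 49.5·0.03 + 49.5·0.65
  = 6.713 + 1.485 + 32.175 = 40.373 sq m sabins.
Required A₂ = 0.161·168.3/0.32 = 84.676 sabins.
ΔA needed = 84.676 − 40.373 = 44.303 sabins.
Each sq m of panel replacing the walls (wood panelling) adds (0.91 − 0.07) = 0.84 sabins.
Area = ΔA/Δα = 44.303/0.84 = 52.7 sq m.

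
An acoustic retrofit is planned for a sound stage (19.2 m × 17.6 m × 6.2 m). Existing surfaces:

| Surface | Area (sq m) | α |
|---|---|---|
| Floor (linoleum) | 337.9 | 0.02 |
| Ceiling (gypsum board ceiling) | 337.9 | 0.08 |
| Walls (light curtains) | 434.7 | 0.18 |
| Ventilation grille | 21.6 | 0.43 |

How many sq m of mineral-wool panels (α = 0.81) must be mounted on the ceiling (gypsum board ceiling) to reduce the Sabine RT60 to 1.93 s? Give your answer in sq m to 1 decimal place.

73.2

Total absorption A₁ = 337.9×0.02 + 337.9×0.08 + 434.7×0.18 + 21.6×0.43
  = 6.758 + 27.032 + 78.246 + 9.288 = 121.324 sq m sabins.
Required A₂ = 0.161·2095.104/1.93 = 174.773 sabins.
Absorption to add: 174.773 − 121.324 = 53.449 sabins.
Each sq m of panel replacing the ceiling (gypsum board ceiling) adds (0.81 − 0.08) = 0.73 sabins.
Panel area = 53.449 / 0.73 = 73.2 sq m.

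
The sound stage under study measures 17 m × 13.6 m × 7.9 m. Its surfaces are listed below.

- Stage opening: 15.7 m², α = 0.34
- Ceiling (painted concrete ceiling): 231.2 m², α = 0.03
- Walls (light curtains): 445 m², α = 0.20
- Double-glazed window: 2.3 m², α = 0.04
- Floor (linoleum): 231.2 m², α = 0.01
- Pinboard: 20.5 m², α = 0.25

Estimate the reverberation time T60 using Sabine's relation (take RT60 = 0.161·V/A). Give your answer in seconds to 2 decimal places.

2.70 seconds

Total absorption A = 15.7*0.34 + 231.2*0.03 + 445*0.20 + 2.3*0.04 + 231.2*0.01 + 20.5*0.25
  = 5.338 + 6.936 + 89.000 + 0.092 + 2.312 + 5.125 = 108.803 m² sabins.
Volume V = 17 × 13.6 × 7.9 = 1826.48 m³.
T = 0.161 V/A = 0.161·1826.48/108.803 = 2.70 s.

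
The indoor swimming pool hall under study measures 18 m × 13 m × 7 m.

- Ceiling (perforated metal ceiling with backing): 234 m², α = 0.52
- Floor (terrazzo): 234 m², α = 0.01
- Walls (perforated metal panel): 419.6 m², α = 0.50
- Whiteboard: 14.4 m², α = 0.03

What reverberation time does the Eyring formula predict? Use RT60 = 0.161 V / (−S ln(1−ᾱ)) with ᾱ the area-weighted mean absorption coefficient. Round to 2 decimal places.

Total surface area S = 234 + 234 + 419.6 + 14.4 = 902.0 m².
Absorption A = 234×0.52 + 234×0.01 + 419.6×0.50 + 14.4×0.03 = 334.252 sabins.
ᾱ = 334.252 / 902.0 = 0.3706.
Eyring denominator: −S ln(1−ᾱ) = 417.615.
V = 18 × 13 × 7 = 1638 m³.
RT60 = 0.161 × 1638 / 417.615 = 0.63 s.

0.63 s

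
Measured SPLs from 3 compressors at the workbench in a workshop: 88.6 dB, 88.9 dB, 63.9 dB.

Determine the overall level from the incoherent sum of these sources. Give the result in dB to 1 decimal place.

91.8 dB

Σ 10^(Lᵢ/10) = 1.503e+09.
Combined level = 10 log₁₀(1.503e+09) = 91.8 dB.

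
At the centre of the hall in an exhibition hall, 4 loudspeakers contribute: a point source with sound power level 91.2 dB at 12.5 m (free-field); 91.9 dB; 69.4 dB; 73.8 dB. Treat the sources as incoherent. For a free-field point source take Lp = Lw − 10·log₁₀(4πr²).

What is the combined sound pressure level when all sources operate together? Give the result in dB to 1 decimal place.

Source at 12.5 m: Lp = 91.2 − 10·log₁₀(4π·12.5²) = 91.2 − 10·log₁₀(1963.495) = 58.3 dB.
Σ 10^(Lᵢ/10) = 1.582e+09.
Back to dB: 10·log₁₀ Σ = 92.0 dB.

92.0 dB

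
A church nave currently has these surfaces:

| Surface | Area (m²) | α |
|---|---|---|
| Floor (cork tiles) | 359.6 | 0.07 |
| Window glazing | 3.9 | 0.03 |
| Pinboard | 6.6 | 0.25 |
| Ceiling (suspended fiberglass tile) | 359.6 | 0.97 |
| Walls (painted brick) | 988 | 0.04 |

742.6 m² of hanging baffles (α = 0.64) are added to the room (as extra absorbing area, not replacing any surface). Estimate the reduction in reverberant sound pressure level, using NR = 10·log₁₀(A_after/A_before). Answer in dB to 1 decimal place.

Equivalent absorption area: A_before = 359.6*0.07 + 3.9*0.03 + 6.6*0.25 + 359.6*0.97 + 988*0.04 = 415.271 m².
Treatment contributes 742.6·0.64 = 475.264 sabins.
New total A_after = 890.535 sabins.
NR = 10·log₁₀(890.535/415.271) = 3.3 dB.

3.3 dB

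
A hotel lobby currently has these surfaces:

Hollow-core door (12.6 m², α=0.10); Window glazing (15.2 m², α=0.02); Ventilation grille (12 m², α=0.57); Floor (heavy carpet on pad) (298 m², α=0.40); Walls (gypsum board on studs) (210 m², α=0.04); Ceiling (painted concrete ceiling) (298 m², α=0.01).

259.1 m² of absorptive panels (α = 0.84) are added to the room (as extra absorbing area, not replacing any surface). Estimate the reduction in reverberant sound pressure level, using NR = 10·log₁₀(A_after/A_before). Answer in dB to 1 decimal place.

4.1 dB

Summing Sᵢαᵢ: 1.260 + 0.304 + 6.840 + 119.200 + 8.400 + 2.980 → A_before = 138.984 sabins.
Added absorption = 259.1 × 0.84 = 217.644 sabins.
A_after = 138.984 + 217.644 = 356.628 sabins.
Reduction = 10 log₁₀(A_after/A_before) = 10 log₁₀(2.5660) = 4.1 dB.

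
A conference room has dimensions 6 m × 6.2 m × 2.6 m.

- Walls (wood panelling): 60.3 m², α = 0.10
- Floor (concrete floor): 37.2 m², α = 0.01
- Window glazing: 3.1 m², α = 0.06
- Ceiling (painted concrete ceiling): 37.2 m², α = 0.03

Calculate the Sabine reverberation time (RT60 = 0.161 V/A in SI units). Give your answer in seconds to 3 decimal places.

A = Σ Sᵢαᵢ = 60.3·0.10 + 37.2·0.01 + 3.1·0.06 + 37.2·0.03 = 7.704 sabins.
Volume V = 6 × 6.2 × 2.6 = 96.72 m³.
Sabine: RT60 = 0.161 × 96.72 / 7.704 = 2.021 s.

2.021 s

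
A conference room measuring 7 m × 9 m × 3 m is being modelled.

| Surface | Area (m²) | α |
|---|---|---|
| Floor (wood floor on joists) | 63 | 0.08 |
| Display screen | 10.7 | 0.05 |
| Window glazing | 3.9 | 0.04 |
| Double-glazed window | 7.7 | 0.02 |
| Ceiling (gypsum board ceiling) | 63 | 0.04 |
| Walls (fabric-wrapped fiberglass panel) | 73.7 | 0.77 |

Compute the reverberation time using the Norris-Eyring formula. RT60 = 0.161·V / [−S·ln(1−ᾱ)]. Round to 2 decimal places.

0.39 s

Total surface area S = 63 + 10.7 + 3.9 + 7.7 + 63 + 73.7 = 222.0 m².
Absorption A = 63×0.08 + 10.7×0.05 + 3.9×0.04 + 7.7×0.02 + 63×0.04 + 73.7×0.77 = 65.154 sabins.
ᾱ = 65.154 / 222.0 = 0.2935.
−S·ln(1−ᾱ) = −222.0 × ln(1 − 0.2935) = 77.130.
V = 7 × 9 × 3 = 189 m³.
RT60 = 0.161 × 189 / 77.130 = 0.39 s.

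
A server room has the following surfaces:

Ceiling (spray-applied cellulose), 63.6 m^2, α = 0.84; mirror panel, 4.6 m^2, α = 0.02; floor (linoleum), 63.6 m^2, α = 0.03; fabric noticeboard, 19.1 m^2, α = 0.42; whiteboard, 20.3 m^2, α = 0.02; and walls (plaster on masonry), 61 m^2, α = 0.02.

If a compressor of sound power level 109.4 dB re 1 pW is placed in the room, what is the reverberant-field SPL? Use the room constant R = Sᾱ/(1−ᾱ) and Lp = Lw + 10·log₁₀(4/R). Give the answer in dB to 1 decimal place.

A = 65.072 sabins; S = 232.2 m^2.
ᾱ = 0.2802, so room constant R = A/(1−ᾱ) = 90.403 m^2.
Lp = 109.4 + 10·log₁₀(4/90.403) = 109.4 + (-13.54) = 95.9 dB.

95.9 dB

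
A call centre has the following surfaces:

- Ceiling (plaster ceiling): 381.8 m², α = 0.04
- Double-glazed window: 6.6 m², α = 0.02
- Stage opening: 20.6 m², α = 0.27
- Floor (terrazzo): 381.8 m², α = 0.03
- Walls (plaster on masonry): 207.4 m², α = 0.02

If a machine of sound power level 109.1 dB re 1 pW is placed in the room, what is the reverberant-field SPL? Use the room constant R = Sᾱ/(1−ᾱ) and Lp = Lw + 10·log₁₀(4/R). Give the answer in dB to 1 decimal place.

99.3 dB

A = 36.568 sabins; S = 998.2 m².
ᾱ = 36.568/998.2 = 0.0366; R = Sᾱ/(1−ᾱ) = 36.568/(1−0.0366) = 37.957 m².
Lp = 109.1 + 10·log₁₀(4/37.957) = 109.1 + (-9.77) = 99.3 dB.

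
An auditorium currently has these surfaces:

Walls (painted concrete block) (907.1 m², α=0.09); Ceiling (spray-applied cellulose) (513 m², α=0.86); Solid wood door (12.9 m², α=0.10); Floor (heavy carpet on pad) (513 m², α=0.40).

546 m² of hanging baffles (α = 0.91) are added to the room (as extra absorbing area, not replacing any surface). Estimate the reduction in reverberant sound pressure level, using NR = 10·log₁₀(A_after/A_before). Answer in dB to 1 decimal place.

2.3 dB

Total absorption A_before = 907.1·0.09 + 513·0.86 + 12.9·0.10 + 513·0.40
  = 81.639 + 441.180 + 1.290 + 205.200 = 729.309 m² sabins.
Treatment contributes 546·0.91 = 496.860 sabins.
New total A_after = 1226.169 sabins.
NR = 10·log₁₀(1226.169/729.309) = 2.3 dB.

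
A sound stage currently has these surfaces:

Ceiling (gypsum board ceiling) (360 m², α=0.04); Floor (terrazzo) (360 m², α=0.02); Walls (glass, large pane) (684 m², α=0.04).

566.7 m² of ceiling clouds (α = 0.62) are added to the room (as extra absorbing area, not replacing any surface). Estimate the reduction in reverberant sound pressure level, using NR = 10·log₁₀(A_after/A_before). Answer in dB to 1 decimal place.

Equivalent absorption area: A_before = 360×0.04 + 360×0.02 + 684×0.04 = 48.960 m².
Treatment contributes 566.7·0.62 = 351.354 sabins.
New total A_after = 400.314 sabins.
NR = 10·log₁₀(400.314/48.960) = 9.1 dB.

9.1 dB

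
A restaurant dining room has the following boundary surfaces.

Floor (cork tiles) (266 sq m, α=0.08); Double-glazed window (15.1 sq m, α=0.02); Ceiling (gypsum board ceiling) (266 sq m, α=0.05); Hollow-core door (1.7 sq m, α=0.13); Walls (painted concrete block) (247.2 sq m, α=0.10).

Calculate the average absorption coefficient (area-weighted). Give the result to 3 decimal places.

0.075

S = Σ Sᵢ = 266 + 15.1 + 266 + 1.7 + 247.2 = 796.0 sq m.
Weighted sum Σ Sα = 59.823.
ᾱ = 59.823 / 796.0 = 0.075.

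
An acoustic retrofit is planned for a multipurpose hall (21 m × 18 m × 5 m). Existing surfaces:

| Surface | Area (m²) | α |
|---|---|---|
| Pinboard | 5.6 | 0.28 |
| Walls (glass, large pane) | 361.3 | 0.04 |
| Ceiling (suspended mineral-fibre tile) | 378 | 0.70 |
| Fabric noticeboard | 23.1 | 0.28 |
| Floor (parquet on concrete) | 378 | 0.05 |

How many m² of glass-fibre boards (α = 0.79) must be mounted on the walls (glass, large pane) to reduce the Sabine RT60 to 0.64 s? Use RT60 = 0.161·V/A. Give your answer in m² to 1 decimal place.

Total absorption A₁ = 5.6·0.28 + 361.3·0.04 + 378·0.70 + 23.1·0.28 + 378·0.05
  = 1.568 + 14.452 + 264.600 + 6.468 + 18.900 = 305.988 m² sabins.
V = 1890 m³. Target absorption A₂ = 0.161 × 1890 / 0.64 = 475.453 sabins.
Absorption to add: 475.453 − 305.988 = 169.465 sabins.
Each m² of panel replacing the walls (glass, large pane) adds (0.79 − 0.04) = 0.75 sabins.
Area = ΔA/Δα = 169.465/0.75 = 226.0 m².

226.0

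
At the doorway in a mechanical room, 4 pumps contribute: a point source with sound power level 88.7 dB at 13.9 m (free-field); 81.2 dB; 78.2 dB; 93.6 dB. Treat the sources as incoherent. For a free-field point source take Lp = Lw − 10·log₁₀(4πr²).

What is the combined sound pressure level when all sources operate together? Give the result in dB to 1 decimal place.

Source at 13.9 m: Lp = 88.7 − 10·log₁₀(4π·13.9²) = 88.7 − 10·log₁₀(2427.948) = 54.8 dB.
Sum in the linear (power) domain: Σ 10^(Lᵢ/10) = 10^(54.8/10) + 10^(81.2/10) + 10^(78.2/10) + 10^(93.6/10) = 2.489e+09.
Combined level = 10 log₁₀(2.489e+09) = 94.0 dB.

94.0 dB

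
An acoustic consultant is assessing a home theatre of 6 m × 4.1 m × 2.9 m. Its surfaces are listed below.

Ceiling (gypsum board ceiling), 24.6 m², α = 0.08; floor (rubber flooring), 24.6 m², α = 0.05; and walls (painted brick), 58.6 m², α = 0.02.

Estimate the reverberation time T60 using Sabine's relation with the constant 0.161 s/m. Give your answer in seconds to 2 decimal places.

Summing Sᵢαᵢ: 1.968 + 1.230 + 1.172 → A = 4.370 sabins.
Room volume: 71.34 m³.
RT60 = 0.161 · V / A = 0.161 × 71.34 / 4.370 = 2.63 s.

2.63 seconds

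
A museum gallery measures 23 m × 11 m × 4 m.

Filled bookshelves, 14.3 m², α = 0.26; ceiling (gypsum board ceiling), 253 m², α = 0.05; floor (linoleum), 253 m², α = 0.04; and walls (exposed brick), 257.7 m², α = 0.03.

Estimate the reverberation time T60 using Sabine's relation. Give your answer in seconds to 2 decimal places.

Summing Sᵢαᵢ: 3.718 + 12.650 + 10.120 + 7.731 → A = 34.219 sabins.
V = 23·11·4 = 1012 m³.
RT60 = 0.161 · V / A = 0.161 × 1012 / 34.219 = 4.76 s.

4.76 s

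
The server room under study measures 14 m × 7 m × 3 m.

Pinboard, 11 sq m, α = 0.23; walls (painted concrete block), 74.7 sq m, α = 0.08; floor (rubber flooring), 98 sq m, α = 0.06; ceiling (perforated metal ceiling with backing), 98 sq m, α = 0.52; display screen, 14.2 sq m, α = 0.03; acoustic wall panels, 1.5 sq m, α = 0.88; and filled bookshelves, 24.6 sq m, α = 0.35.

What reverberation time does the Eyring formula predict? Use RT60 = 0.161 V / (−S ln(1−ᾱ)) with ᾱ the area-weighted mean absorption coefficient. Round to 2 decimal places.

0.55 seconds

S = Σ Sᵢ = 322.0 sq m.
Σ(Sᵢαᵢ) = 11×0.23 + 74.7×0.08 + 98×0.06 + 98×0.52 + 14.2×0.03 + 1.5×0.88 + 24.6×0.35 = 75.702.
Mean coefficient ᾱ = A/S = 0.2351.
Eyring denominator: −S ln(1−ᾱ) = 86.299.
V = 14 × 7 × 3 = 294 m³.
RT60 = 0.161 × 294 / 86.299 = 0.55 s.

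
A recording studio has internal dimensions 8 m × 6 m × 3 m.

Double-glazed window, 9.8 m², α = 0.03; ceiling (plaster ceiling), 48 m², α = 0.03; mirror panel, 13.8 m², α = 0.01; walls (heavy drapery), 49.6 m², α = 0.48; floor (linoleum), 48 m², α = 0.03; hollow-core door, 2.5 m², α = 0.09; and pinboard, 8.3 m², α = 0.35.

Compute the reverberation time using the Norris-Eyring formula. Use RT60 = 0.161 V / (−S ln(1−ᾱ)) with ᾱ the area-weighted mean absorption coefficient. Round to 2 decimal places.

0.70 seconds

S = Σ Sᵢ = 180.0 m².
Absorption A = 9.8×0.03 + 48×0.03 + 13.8×0.01 + 49.6×0.48 + 48×0.03 + 2.5×0.09 + 8.3×0.35 = 30.250 sabins.
Mean coefficient ᾱ = A/S = 0.1681.
Eyring denominator: −S ln(1−ᾱ) = 33.128.
V = 8 × 6 × 3 = 144 m³.
T = 0.161·V/[−S·ln(1−ᾱ)] = 0.161·144/33.128 = 0.70 s.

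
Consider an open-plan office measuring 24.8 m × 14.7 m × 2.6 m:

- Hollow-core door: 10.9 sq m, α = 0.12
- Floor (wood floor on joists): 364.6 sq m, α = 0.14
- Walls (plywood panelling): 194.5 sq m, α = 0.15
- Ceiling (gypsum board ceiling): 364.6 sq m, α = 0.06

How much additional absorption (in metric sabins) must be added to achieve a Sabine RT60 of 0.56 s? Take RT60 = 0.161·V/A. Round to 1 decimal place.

169.1 sabins

Equivalent absorption area: A₁ = 10.9·0.12 + 364.6·0.14 + 194.5·0.15 + 364.6·0.06 = 103.403 sq m.
For T = 0.56 s, need A₂ = 0.161·V/T = 0.161·947.856/0.56 = 272.509 sabins.
ΔA = A₂ − A₁ = 272.509 − 103.403 = 169.1 sabins.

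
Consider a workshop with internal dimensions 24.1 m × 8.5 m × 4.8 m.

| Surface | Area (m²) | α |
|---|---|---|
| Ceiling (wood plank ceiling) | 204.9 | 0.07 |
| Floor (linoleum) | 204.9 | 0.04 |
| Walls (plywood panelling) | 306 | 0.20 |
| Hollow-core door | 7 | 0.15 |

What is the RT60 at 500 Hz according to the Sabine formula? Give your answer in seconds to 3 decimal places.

Total absorption A = 204.9·0.07 + 204.9·0.04 + 306·0.20 + 7·0.15
  = 14.343 + 8.196 + 61.200 + 1.050 = 84.789 m² sabins.
Room volume: 983.28 m³.
Sabine: RT60 = 0.161 × 983.28 / 84.789 = 1.867 s.

1.867 sec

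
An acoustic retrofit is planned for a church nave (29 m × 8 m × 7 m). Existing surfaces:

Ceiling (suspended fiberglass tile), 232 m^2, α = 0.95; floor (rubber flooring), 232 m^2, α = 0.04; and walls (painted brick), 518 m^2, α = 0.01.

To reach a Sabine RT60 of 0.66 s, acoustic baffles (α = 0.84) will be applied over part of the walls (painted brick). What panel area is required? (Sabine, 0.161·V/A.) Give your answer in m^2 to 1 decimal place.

Summing Sᵢαᵢ: 220.400 + 9.280 + 5.180 → A₁ = 234.860 sabins.
V = 1624 m³. Target absorption A₂ = 0.161 × 1624 / 0.66 = 396.158 sabins.
ΔA needed = 396.158 − 234.860 = 161.298 sabins.
Each m^2 of panel replacing the walls (painted brick) adds (0.84 − 0.01) = 0.83 sabins.
Panel area = 161.298 / 0.83 = 194.3 m^2.

194.3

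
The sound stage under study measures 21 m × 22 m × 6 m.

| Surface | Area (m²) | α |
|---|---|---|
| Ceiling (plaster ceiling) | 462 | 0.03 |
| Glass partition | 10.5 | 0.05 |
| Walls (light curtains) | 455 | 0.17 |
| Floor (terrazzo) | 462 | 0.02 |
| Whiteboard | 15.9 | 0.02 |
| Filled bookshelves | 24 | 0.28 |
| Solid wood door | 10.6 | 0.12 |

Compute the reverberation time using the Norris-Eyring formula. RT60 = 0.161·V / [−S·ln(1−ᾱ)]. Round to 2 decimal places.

3.93 s

S = Σ Sᵢ = 1440.0 m².
Absorption A = 462×0.03 + 10.5×0.05 + 455×0.17 + 462×0.02 + 15.9×0.02 + 24×0.28 + 10.6×0.12 = 109.285 sabins.
Mean coefficient ᾱ = A/S = 0.0759.
Eyring denominator: −S ln(1−ᾱ) = 113.666.
V = 21 × 22 × 6 = 2772 m³.
RT60 = 0.161 × 2772 / 113.666 = 3.93 s.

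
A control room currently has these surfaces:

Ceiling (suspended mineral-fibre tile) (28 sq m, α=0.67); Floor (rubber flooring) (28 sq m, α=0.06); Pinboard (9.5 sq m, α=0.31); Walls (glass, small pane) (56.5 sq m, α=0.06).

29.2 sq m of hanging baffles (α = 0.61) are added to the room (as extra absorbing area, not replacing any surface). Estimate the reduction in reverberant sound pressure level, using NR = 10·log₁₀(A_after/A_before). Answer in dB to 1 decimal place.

2.2 dB

A_before = Σ Sᵢαᵢ = 28*0.67 + 28*0.06 + 9.5*0.31 + 56.5*0.06 = 26.775 sabins.
Added absorption = 29.2 × 0.61 = 17.812 sabins.
A_after = 26.775 + 17.812 = 44.587 sabins.
Reduction = 10 log₁₀(A_after/A_before) = 10 log₁₀(1.6652) = 2.2 dB.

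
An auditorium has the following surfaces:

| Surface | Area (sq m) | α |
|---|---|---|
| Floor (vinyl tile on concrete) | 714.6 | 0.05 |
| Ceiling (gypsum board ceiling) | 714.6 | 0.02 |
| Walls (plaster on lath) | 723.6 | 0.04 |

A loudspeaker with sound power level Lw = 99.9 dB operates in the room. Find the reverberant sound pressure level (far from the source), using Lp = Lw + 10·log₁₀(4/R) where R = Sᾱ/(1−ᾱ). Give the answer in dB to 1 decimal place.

Σ(Sᵢαᵢ) = 714.6×0.05 + 714.6×0.02 + 723.6×0.04 = 78.966; total area S = 2152.8 sq m.
ᾱ = 78.966/2152.8 = 0.0367; R = Sᾱ/(1−ᾱ) = 78.966/(1−0.0367) = 81.974 sq m.
Lp = 99.9 + 10·log₁₀(4/81.974) = 99.9 + (-13.12) = 86.8 dB.

86.8 dB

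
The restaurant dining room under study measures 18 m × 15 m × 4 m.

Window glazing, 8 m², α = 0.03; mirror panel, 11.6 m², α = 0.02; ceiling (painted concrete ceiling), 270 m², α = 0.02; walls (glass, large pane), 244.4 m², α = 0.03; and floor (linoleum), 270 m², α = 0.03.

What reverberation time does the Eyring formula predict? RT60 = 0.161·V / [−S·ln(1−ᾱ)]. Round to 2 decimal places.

Total surface area S = 8 + 11.6 + 270 + 244.4 + 270 = 804.0 m².
Σ(Sᵢαᵢ) = 8×0.03 + 11.6×0.02 + 270×0.02 + 244.4×0.03 + 270×0.03 = 21.304.
Mean coefficient ᾱ = A/S = 0.0265.
Eyring denominator: −S ln(1−ᾱ) = 21.593.
V = 18 × 15 × 4 = 1080 m³.
T = 0.161·V/[−S·ln(1−ᾱ)] = 0.161·1080/21.593 = 8.05 s.

8.05 s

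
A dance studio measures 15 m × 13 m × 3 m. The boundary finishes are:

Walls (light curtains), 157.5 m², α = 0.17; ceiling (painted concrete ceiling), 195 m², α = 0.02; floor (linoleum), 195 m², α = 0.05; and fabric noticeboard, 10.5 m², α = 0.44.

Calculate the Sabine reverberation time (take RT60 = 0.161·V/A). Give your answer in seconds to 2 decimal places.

2.09 s

Summing Sᵢαᵢ: 26.775 + 3.900 + 9.750 + 4.620 → A = 45.045 sabins.
V = 15·13·3 = 585 m³.
RT60 = 0.161 · V / A = 0.161 × 585 / 45.045 = 2.09 s.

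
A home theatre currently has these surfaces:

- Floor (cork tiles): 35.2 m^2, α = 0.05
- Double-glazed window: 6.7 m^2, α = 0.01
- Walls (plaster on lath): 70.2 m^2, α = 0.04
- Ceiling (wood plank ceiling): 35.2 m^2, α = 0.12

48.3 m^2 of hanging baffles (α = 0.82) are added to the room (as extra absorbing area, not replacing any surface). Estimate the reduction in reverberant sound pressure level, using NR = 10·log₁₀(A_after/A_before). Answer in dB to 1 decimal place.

A_before = Σ Sᵢαᵢ = 35.2×0.05 + 6.7×0.01 + 70.2×0.04 + 35.2×0.12 = 8.859 sabins.
Added absorption = 48.3 × 0.82 = 39.606 sabins.
New total A_after = 48.465 sabins.
Reduction = 10 log₁₀(A_after/A_before) = 10 log₁₀(5.4707) = 7.4 dB.

7.4 dB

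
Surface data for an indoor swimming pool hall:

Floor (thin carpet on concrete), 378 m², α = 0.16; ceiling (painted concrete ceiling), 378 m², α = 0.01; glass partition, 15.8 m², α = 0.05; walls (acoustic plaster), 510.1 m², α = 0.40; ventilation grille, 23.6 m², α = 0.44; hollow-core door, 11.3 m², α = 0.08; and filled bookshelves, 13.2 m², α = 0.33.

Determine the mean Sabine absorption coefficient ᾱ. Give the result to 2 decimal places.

0.21

Total surface area S = 1330.0 m².
Weighted sum Σ Sα = 284.734.
ᾱ = A/S = 0.21.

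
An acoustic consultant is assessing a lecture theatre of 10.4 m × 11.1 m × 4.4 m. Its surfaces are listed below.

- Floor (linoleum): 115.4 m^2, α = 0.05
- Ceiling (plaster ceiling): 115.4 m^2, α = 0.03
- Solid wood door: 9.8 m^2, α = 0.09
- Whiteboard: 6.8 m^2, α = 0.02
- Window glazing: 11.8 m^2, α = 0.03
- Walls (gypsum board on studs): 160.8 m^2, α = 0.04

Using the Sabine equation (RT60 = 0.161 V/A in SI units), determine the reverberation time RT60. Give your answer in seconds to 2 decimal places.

4.80 s

Summing Sᵢαᵢ: 5.770 + 3.462 + 0.882 + 0.136 + 0.354 + 6.432 → A = 17.036 sabins.
V = 10.4·11.1·4.4 = 507.936 m³.
Sabine: RT60 = 0.161 × 507.936 / 17.036 = 4.80 s.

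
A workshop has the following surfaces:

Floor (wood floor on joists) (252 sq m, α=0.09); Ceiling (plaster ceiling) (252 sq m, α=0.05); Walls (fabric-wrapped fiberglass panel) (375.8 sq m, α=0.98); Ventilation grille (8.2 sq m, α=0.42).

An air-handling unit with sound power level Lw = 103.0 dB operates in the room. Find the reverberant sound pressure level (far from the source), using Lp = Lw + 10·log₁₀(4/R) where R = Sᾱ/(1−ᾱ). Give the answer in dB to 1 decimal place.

80.3 dB

Σ(Sᵢαᵢ) = 252·0.09 + 252·0.05 + 375.8·0.98 + 8.2·0.42 = 407.008; total area S = 888.0 sq m.
ᾱ = 407.008/888.0 = 0.4583; R = Sᾱ/(1−ᾱ) = 407.008/(1−0.4583) = 751.353 sq m.
Lp = 103.0 + 10·log₁₀(4/751.353) = 103.0 + (-22.74) = 80.3 dB.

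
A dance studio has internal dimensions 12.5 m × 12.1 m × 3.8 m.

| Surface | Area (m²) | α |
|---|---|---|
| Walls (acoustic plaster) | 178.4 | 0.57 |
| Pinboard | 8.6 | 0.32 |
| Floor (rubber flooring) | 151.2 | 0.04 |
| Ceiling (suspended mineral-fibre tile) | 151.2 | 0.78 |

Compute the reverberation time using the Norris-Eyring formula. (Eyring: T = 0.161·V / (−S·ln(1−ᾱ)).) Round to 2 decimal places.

0.30 s

S = Σ Sᵢ = 489.4 m².
Absorption A = 178.4×0.57 + 8.6×0.32 + 151.2×0.04 + 151.2×0.78 = 228.424 sabins.
Mean coefficient ᾱ = A/S = 0.4667.
Eyring denominator: −S ln(1−ᾱ) = 307.672.
V = 12.5 × 12.1 × 3.8 = 574.75 m³.
T = 0.161·V/[−S·ln(1−ᾱ)] = 0.161·574.75/307.672 = 0.30 s.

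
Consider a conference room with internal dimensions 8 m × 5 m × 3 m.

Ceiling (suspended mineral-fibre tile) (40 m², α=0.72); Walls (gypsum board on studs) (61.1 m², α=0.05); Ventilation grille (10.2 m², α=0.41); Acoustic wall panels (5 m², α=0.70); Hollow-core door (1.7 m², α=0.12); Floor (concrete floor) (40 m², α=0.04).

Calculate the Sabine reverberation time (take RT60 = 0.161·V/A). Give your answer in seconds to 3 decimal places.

A = Σ Sᵢαᵢ = 40·0.72 + 61.1·0.05 + 10.2·0.41 + 5·0.70 + 1.7·0.12 + 40·0.04 = 41.341 sabins.
V = 8·5·3 = 120 m³.
Sabine: RT60 = 0.161 × 120 / 41.341 = 0.467 s.

0.467 sec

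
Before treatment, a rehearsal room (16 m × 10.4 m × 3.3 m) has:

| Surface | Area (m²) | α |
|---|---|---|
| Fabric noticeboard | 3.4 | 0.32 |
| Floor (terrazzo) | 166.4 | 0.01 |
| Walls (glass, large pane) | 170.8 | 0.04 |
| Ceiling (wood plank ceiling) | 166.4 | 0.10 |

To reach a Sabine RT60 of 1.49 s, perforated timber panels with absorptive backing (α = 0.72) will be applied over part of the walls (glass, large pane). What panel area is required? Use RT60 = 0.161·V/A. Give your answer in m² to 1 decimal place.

48.7

Summing Sᵢαᵢ: 1.088 + 1.664 + 6.832 + 16.640 → A₁ = 26.224 sabins.
Required A₂ = 0.161·549.12/1.49 = 59.334 sabins.
ΔA needed = 59.334 − 26.224 = 33.110 sabins.
Net gain per m²: Δα = 0.72 − 0.04 = 0.68.
Area = ΔA/Δα = 33.110/0.68 = 48.7 m².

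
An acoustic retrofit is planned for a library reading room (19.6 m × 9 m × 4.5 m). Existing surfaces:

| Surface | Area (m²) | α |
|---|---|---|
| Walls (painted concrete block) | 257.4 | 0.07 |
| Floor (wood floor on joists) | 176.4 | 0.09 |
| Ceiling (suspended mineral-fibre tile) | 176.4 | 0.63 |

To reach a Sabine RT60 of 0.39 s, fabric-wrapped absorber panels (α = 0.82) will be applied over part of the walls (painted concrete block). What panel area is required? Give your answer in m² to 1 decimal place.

Total absorption A₁ = 257.4×0.07 + 176.4×0.09 + 176.4×0.63
  = 18.018 + 15.876 + 111.132 = 145.026 m² sabins.
Required A₂ = 0.161·793.8/0.39 = 327.697 sabins.
Absorption to add: 327.697 − 145.026 = 182.671 sabins.
Each m² of panel replacing the walls (painted concrete block) adds (0.82 − 0.07) = 0.75 sabins.
Area = ΔA/Δα = 182.671/0.75 = 243.6 m².

243.6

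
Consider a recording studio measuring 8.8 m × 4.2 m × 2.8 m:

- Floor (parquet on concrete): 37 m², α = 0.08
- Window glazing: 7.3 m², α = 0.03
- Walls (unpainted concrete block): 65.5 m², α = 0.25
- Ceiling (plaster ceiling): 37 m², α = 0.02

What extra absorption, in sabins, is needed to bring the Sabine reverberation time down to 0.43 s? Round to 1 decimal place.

18.5 sabins

Equivalent absorption area: A₁ = 37*0.08 + 7.3*0.03 + 65.5*0.25 + 37*0.02 = 20.294 m².
V = 103.488 m³. Required absorption A₂ = 0.161 × 103.488 / 0.43 = 38.748 sabins.
Additional absorption ΔA = 38.748 − 20.294 = 18.5 sabins.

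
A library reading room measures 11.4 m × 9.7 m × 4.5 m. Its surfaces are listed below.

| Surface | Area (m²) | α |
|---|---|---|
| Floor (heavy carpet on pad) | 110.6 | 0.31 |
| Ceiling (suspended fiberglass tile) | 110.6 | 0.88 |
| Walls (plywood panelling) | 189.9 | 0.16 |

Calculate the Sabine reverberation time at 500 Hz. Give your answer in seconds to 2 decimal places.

0.49 seconds

Equivalent absorption area: A = 110.6·0.31 + 110.6·0.88 + 189.9·0.16 = 161.998 m².
Room volume: 497.61 m³.
RT60 = 0.161 · V / A = 0.161 × 497.61 / 161.998 = 0.49 s.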